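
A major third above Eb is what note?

E up a major third is G#, so the target letter is G.
From Eb, a major third is 4 semitones up: G.

G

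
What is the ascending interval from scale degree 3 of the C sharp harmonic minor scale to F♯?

Scale degree 3 of C# harmonic minor is E.
E up to F#: letters E→F make it a second; 2 semitones makes it major.

major second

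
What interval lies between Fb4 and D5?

augmented sixth

Counting letters F–G–A–B–C–D gives a sixth.
Fb→D = 10 semitones, 1 wider than the major sixth (9), so augmented.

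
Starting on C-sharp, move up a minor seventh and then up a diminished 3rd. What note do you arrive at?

A minor seventh up from C# is B (letter B, 10 semitones up).
A diminished third up from B is Db (letter D, 2 semitones up).

Db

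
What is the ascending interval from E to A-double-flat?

Counting letters E–F–G–A gives a fourth.
E→Abb = 3 semitones, 2 narrower than the perfect fourth (5), so doubly diminished.

doubly diminished fourth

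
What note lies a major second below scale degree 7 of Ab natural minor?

Fb

Scale degree 7 of Ab natural minor is Gb.
A major second (2 semitones) below Gb lands on the letter F, giving Fb.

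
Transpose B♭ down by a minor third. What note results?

A third below B lands on the letter G.
A minor third spans 3 semitones, so Bb moves to pitch class 7. On the letter G that is G.

G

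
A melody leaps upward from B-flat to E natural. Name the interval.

Counting letters B–C–D–E gives a fourth.
Bb→E = 6 semitones, 1 wider than the perfect fourth (5), so augmented.

augmented fourth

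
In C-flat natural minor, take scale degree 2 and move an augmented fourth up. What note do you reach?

Scale degree 2 of Cb natural minor is Db.
An augmented fourth (6 semitones) above Db lands on the letter G, giving G.

G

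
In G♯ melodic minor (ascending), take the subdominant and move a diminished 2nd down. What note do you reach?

The subdominant of G# melodic minor (ascending) is C#.
A diminished second (0 semitones) below C# lands on the letter B, giving B##.

B##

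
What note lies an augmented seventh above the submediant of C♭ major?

G#

The submediant of Cb major is Ab.
An augmented seventh (12 semitones) above Ab lands on the letter G, giving G#.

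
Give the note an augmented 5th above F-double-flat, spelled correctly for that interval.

A fifth above F lands on the letter C.
An augmented fifth spans 8 semitones, so Fbb moves to pitch class 11. On the letter C that is Cb.

Cb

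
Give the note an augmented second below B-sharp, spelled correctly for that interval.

A

B down a major second is A, so the target letter is A.
From B#, an augmented second is 3 semitones down: A.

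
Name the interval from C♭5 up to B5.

The letter names run C→B, a span of 6 letter steps, so the interval is some kind of seventh.
Cb to B is 12 semitones. A major seventh is 11, so 12 makes it augmented.

augmented seventh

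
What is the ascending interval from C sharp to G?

The letter names run C→G, a span of 4 letter steps, so the interval is some kind of fifth.
C# to G is 6 semitones. A perfect fifth is 7, so 6 makes it diminished.

diminished fifth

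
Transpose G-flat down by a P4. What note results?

A fourth below G lands on the letter D.
A perfect fourth spans 5 semitones, so Gb moves to pitch class 1. On the letter D that is Db.

Db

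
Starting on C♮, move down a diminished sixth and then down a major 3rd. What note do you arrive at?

C#

A diminished sixth down from C is E# (letter E, 7 semitones down).
A major third down from E# is C# (letter C, 4 semitones down).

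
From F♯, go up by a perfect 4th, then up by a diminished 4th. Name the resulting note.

A perfect fourth up from F# is B (letter B, 5 semitones up).
A diminished fourth up from B is Eb (letter E, 4 semitones up).

Eb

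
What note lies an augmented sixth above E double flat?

E up a major sixth is C#, so the target letter is C.
From Ebb, an augmented sixth is 10 semitones up: C.

C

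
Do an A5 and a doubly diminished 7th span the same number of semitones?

An augmented fifth spans 8 semitones; a doubly diminished seventh spans 8.
They are enharmonically equivalent.

Yes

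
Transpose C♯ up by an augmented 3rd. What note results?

E##

C up a major third is E, so the target letter is E.
From C#, an augmented third is 5 semitones up: E##.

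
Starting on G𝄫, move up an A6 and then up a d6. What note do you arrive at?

Cbb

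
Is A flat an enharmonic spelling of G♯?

Yes

Ab is pitch class 8; G# is pitch class 8.
All spellings map to pitch class 8, so they are enharmonically equivalent.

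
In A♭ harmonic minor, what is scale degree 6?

Fb

Degree 6 takes the letter 5 steps above A, which is F.
In harmonic minor, degree 6 sits 8 semitones above the tonic. Ab + 8 semitones is pitch class 4, spelled on F as Fb.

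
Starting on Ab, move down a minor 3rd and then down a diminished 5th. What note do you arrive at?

A minor third down from Ab is F (letter F, 3 semitones down).
A diminished fifth down from F is B (letter B, 6 semitones down).

B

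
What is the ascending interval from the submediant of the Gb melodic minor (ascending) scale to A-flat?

perfect fourth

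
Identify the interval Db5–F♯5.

The letter names run D→F, a span of 2 letter steps, so the interval is some kind of third.
Db to F# is 5 semitones. A major third is 4, so 5 makes it augmented.

augmented third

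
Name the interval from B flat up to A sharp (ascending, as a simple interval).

augmented seventh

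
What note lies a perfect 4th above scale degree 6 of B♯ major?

C##

Scale degree 6 of B# major is G##.
A perfect fourth (5 semitones) above G## lands on the letter C, giving C##.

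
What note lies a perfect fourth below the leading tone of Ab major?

The leading tone of Ab major is G.
A perfect fourth (5 semitones) below G lands on the letter D, giving D.

D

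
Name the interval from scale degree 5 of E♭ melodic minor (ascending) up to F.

perfect fifth

Scale degree 5 of Eb melodic minor (ascending) is Bb.
Bb up to F: letters B→F make it a fifth; 7 semitones makes it perfect.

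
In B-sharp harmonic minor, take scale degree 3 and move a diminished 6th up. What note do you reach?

Bb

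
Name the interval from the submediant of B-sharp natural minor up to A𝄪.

augmented second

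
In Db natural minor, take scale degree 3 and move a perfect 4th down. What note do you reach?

Cb

Scale degree 3 of Db natural minor is Fb.
A perfect fourth (5 semitones) below Fb lands on the letter C, giving Cb.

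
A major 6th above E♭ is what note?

C

A sixth above E lands on the letter C.
A major sixth spans 9 semitones, so Eb moves to pitch class 0. On the letter C that is C.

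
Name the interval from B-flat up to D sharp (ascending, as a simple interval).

augmented third

The letter names run B→D, a span of 2 letter steps, so the interval is some kind of third.
Bb to D# is 5 semitones. A major third is 4, so 5 makes it augmented.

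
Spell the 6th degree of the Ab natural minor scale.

The Ab natural minor scale runs Ab Bb Cb Db Eb Fb Gb.
Degree 6 is Fb.

Fb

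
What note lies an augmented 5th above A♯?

A up a perfect fifth is E, so the target letter is E.
From A#, an augmented fifth is 8 semitones up: E##.

E##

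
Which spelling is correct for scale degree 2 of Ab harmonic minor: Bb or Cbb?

Each scale degree takes a distinct letter name. Degree 2 of a scale on A must use the letter B.
Bb and Cbb are enharmonically the same pitch, but only Bb uses the letter B, so it is the correct spelling here.

Bb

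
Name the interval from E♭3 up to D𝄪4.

doubly augmented seventh

Counting letters E–F–G–A–B–C–D gives a seventh.
Eb→D## = 13 semitones, 2 wider than the major seventh (11), so doubly augmented.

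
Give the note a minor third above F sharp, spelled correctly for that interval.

A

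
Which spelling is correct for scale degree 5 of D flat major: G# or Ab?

Each scale degree takes a distinct letter name. Degree 5 of a scale on D must use the letter A.
Ab and G# are enharmonically the same pitch, but only Ab uses the letter A, so it is the correct spelling here.

Ab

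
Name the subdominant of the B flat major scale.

Eb

Degree 4 takes the letter 3 steps above B, which is E.
In major, degree 4 sits 5 semitones above the tonic. Bb + 5 semitones is pitch class 3, spelled on E as Eb.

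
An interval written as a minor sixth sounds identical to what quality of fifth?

A minor sixth spans 8 semitones.
A fifth spanning 8 semitones is augmented (the perfect fifth is 7).

augmented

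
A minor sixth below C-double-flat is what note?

Ebb

A sixth below C lands on the letter E.
A minor sixth spans 8 semitones, so Cbb moves to pitch class 2. On the letter E that is Ebb.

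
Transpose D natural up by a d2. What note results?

A second above D lands on the letter E.
A diminished second spans 0 semitones, so D moves to pitch class 2. On the letter E that is Ebb.

Ebb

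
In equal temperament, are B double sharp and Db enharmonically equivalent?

B## is pitch class 1; Db is pitch class 1.
All spellings map to pitch class 1, so they are enharmonically equivalent.

Yes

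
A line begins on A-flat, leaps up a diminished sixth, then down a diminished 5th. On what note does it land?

Bbb

A diminished sixth up from Ab is Fbb (letter F, 7 semitones up).
A diminished fifth down from Fbb is Bbb (letter B, 6 semitones down).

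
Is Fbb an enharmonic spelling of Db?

Fbb is pitch class 3; Db is pitch class 1.
The pitch classes differ (3 vs. 1), so they are not enharmonic equivalents.

No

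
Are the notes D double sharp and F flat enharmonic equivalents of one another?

Yes

D## is pitch class 4; Fb is pitch class 4.
All spellings map to pitch class 4, so they are enharmonically equivalent.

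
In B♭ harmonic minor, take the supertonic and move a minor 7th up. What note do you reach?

The supertonic of Bb harmonic minor is C.
A minor seventh (10 semitones) above C lands on the letter B, giving Bb.

Bb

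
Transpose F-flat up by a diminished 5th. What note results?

F up a perfect fifth is C, so the target letter is C.
From Fb, a diminished fifth is 6 semitones up: Cbb.

Cbb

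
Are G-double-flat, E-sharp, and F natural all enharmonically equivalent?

Gbb = pitch class 5 and E# = pitch class 5 and F = pitch class 5 — the same pitch class, so they are enharmonic equivalents.

Yes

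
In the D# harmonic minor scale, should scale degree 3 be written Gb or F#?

F#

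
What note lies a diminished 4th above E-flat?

E up a perfect fourth is A, so the target letter is A.
From Eb, a diminished fourth is 4 semitones up: Abb.

Abb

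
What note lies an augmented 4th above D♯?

G##

A fourth above D lands on the letter G.
An augmented fourth spans 6 semitones, so D# moves to pitch class 9. On the letter G that is G##.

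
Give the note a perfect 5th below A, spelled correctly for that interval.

A down a perfect fifth is D, so the target letter is D.
From A, a perfect fifth is 7 semitones down: D.

D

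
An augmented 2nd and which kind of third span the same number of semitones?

minor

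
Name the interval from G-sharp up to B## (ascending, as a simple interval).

Counting letters G–A–B gives a third.
G#→B## = 5 semitones, 1 wider than the major third (4), so augmented.

augmented third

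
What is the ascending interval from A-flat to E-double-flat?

diminished fifth

The letter names run A→E, a span of 4 letter steps, so the interval is some kind of fifth.
Ab to Ebb is 6 semitones. A perfect fifth is 7, so 6 makes it diminished.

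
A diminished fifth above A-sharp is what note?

A up a perfect fifth is E, so the target letter is E.
From A#, a diminished fifth is 6 semitones up: E.

E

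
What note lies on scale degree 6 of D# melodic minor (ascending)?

Degree 6 takes the letter 5 steps above D, which is B.
In melodic minor (ascending), degree 6 sits 9 semitones above the tonic. D# + 9 semitones is pitch class 0, spelled on B as B#.

B#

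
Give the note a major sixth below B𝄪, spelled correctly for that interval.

D##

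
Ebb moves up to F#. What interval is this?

doubly augmented second

The letter names run E→F, a span of 1 letter step, so the interval is some kind of second.
Ebb to F# is 4 semitones. A major second is 2, so 4 makes it doubly augmented.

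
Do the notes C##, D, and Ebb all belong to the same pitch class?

Yes

C## = pitch class 2 and D = pitch class 2 and Ebb = pitch class 2 — the same pitch class, so they are enharmonic equivalents.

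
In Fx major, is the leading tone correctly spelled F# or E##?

E##

Each scale degree takes a distinct letter name. Degree 7 of a scale on F must use the letter E.
E## and F# are enharmonically the same pitch, but only E## uses the letter E, so it is the correct spelling here.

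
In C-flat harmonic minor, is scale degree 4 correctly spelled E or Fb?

Fb

Each scale degree takes a distinct letter name. Degree 4 of a scale on C must use the letter F.
Fb and E are enharmonically the same pitch, but only Fb uses the letter F, so it is the correct spelling here.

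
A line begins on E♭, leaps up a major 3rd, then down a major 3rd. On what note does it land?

Eb

A major third up from Eb is G (letter G, 4 semitones up).
A major third down from G is Eb (letter E, 4 semitones down).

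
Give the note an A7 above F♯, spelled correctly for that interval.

A seventh above F lands on the letter E.
An augmented seventh spans 12 semitones, so F# moves to pitch class 6. On the letter E that is E##.

E##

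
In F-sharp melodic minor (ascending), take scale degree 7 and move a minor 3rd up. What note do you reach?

Scale degree 7 of F# melodic minor (ascending) is E#.
A minor third (3 semitones) above E# lands on the letter G, giving G#.

G#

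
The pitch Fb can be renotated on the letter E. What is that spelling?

Fb is pitch class 4. The letter E alone is pitch class 4.
Pitch class 4 on E needs no accidental: E.

E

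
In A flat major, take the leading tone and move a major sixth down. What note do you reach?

The leading tone of Ab major is G.
A major sixth (9 semitones) below G lands on the letter B, giving Bb.

Bb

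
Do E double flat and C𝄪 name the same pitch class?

Yes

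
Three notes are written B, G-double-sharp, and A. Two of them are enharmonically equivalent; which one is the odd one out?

B

In 12-tone equal temperament, enharmonic equivalents share a pitch class. B is pitch class 11; G## is pitch class 9; A is pitch class 9.
G## and A share pitch class 9, while B is pitch class 11.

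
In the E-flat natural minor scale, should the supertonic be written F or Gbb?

Each scale degree takes a distinct letter name. Degree 2 of a scale on E must use the letter F.
F and Gbb are enharmonically the same pitch, but only F uses the letter F, so it is the correct spelling here.

F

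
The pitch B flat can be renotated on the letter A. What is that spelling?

A#

Bb is pitch class 10. The letter A alone is pitch class 9.
To reach pitch class 10 from A requires an offset of +1 semitone, i.e. sharp: A#.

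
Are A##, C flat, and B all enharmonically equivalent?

A## = pitch class 11 and Cb = pitch class 11 and B = pitch class 11 — the same pitch class, so they are enharmonic equivalents.

Yes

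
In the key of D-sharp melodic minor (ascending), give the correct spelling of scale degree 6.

B#

The D# melodic minor (ascending) scale runs D# E# F# G# A# B# C##.
Degree 6 is B#.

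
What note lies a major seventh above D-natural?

D up a major seventh is C#, so the target letter is C.
From D, a major seventh is 11 semitones up: C#.

C#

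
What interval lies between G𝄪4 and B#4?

minor third

Counting letters G–A–B gives a third.
G##→B# = 3 semitones, 1 narrower than the major third (4), so minor.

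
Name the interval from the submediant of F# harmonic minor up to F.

The submediant of F# harmonic minor is D.
D up to F: letters D→F make it a third; 3 semitones makes it minor.

minor third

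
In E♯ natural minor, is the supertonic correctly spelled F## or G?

F##

Each scale degree takes a distinct letter name. Degree 2 of a scale on E must use the letter F.
F## and G are enharmonically the same pitch, but only F## uses the letter F, so it is the correct spelling here.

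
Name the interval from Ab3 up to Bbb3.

Counting letters A–B gives a second.
Ab→Bbb = 1 semitone, 1 narrower than the major second (2), so minor.

minor second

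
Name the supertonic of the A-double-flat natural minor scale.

Degree 2 takes the letter 1 step above A, which is B.
In natural minor, degree 2 sits 2 semitones above the tonic. Abb + 2 semitones is pitch class 9, spelled on B as Bbb.

Bbb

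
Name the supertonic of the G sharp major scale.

A#

Degree 2 takes the letter 1 step above G, which is A.
In major, degree 2 sits 2 semitones above the tonic. G# + 2 semitones is pitch class 10, spelled on A as A#.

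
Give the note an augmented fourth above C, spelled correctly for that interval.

A fourth above C lands on the letter F.
An augmented fourth spans 6 semitones, so C moves to pitch class 6. On the letter F that is F#.

F#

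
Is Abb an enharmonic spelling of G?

Abb is pitch class 7; G is pitch class 7.
All spellings map to pitch class 7, so they are enharmonically equivalent.

Yes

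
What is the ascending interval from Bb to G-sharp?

Counting letters B–C–D–E–F–G gives a sixth.
Bb→G# = 10 semitones, 1 wider than the major sixth (9), so augmented.

augmented sixth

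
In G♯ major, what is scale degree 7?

Degree 7 takes the letter 6 steps above G, which is F.
In major, degree 7 sits 11 semitones above the tonic. G# + 11 semitones is pitch class 7, spelled on F as F##.

F##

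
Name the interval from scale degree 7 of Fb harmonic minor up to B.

augmented fifth

Scale degree 7 of Fb harmonic minor is Eb.
Eb up to B: letters E→B make it a fifth; 8 semitones makes it augmented.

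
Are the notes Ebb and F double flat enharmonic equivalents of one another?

No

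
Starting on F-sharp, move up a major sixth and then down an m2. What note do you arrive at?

A major sixth up from F# is D# (letter D, 9 semitones up).
A minor second down from D# is C## (letter C, 1 semitone down).

C##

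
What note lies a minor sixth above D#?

B

A sixth above D lands on the letter B.
A minor sixth spans 8 semitones, so D# moves to pitch class 11. On the letter B that is B.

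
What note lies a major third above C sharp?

E#

A third above C lands on the letter E.
A major third spans 4 semitones, so C# moves to pitch class 5. On the letter E that is E#.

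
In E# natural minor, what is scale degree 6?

C#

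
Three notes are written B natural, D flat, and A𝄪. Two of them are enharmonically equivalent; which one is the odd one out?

Db

In 12-tone equal temperament, enharmonic equivalents share a pitch class. B is pitch class 11; Db is pitch class 1; A## is pitch class 11.
B and A## share pitch class 11, while Db is pitch class 1.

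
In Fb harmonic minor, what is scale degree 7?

Degree 7 takes the letter 6 steps above F, which is E.
In harmonic minor, degree 7 sits 11 semitones above the tonic. Fb + 11 semitones is pitch class 3, spelled on E as Eb.

Eb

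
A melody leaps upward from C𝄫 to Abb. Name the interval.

Counting letters C–D–E–F–G–A gives a sixth.
Cbb→Abb = 9 semitones, exactly the major sixth.

major sixth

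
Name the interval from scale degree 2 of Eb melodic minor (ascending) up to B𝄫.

diminished fourth

Scale degree 2 of Eb melodic minor (ascending) is F.
F up to Bbb: letters F→B make it a fourth; 4 semitones makes it diminished.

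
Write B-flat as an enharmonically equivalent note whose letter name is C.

Cbb

Bb is pitch class 10. The letter C alone is pitch class 0.
To reach pitch class 10 from C requires an offset of -2 semitones, i.e. double flat: Cbb.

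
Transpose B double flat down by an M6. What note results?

Dbb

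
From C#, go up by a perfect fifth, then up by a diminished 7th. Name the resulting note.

F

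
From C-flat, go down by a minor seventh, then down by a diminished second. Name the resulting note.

A minor seventh down from Cb is Db (letter D, 10 semitones down).
A diminished second down from Db is C# (letter C, 0 semitones down).

C#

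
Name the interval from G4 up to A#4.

augmented second

The letter names run G→A, a span of 1 letter step, so the interval is some kind of second.
G to A# is 3 semitones. A major second is 2, so 3 makes it augmented.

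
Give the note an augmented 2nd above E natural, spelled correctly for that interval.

F##

E up a major second is F#, so the target letter is F.
From E, an augmented second is 3 semitones up: F##.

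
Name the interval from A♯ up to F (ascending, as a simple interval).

diminished sixth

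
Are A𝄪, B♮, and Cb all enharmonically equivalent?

A## = pitch class 11 and B = pitch class 11 and Cb = pitch class 11 — the same pitch class, so they are enharmonic equivalents.

Yes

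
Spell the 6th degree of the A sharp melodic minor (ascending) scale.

The A# melodic minor (ascending) scale runs A# B# C# D# E# F## G##.
Degree 6 is F##.

F##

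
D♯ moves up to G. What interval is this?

Counting letters D–E–F–G gives a fourth.
D#→G = 4 semitones, 1 narrower than the perfect fourth (5), so diminished.

diminished fourth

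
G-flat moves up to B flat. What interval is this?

The letter names run G→B, a span of 2 letter steps, so the interval is some kind of third.
Gb to Bb is 4 semitones. A major third is 4, so 4 makes it major.

major third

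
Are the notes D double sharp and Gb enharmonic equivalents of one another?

D## is pitch class 4; Gb is pitch class 6.
The pitch classes differ (4 vs. 6), so they are not enharmonic equivalents.

No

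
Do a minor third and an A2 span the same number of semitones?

Yes

A minor third spans 3 semitones; an augmented second spans 3.
They are enharmonically equivalent.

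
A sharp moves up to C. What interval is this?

diminished third

The letter names run A→C, a span of 2 letter steps, so the interval is some kind of third.
A# to C is 2 semitones. A major third is 4, so 2 makes it diminished.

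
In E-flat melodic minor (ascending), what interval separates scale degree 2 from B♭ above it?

Scale degree 2 of Eb melodic minor (ascending) is F.
F up to Bb: letters F→B make it a fourth; 5 semitones makes it perfect.

perfect fourth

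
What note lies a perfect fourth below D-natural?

D down a perfect fourth is A, so the target letter is A.
From D, a perfect fourth is 5 semitones down: A.

A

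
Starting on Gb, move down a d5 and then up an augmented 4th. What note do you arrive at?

A diminished fifth down from Gb is C (letter C, 6 semitones down).
An augmented fourth up from C is F# (letter F, 6 semitones up).

F#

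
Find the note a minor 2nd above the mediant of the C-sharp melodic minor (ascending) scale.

The mediant of C# melodic minor (ascending) is E.
A minor second (1 semitone) above E lands on the letter F, giving F.

F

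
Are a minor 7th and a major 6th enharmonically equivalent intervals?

A minor seventh spans 10 semitones; a major sixth spans 9.
The spans differ, so they are not enharmonic equivalents.

No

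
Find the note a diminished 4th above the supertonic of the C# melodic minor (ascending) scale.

G

The supertonic of C# melodic minor (ascending) is D#.
A diminished fourth (4 semitones) above D# lands on the letter G, giving G.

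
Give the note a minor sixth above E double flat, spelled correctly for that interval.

E up a major sixth is C#, so the target letter is C.
From Ebb, a minor sixth is 8 semitones up: Cbb.

Cbb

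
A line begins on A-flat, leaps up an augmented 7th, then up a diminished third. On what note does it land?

Bb

An augmented seventh up from Ab is G# (letter G, 12 semitones up).
A diminished third up from G# is Bb (letter B, 2 semitones up).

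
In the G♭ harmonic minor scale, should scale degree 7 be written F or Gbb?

Each scale degree takes a distinct letter name. Degree 7 of a scale on G must use the letter F.
F and Gbb are enharmonically the same pitch, but only F uses the letter F, so it is the correct spelling here.

F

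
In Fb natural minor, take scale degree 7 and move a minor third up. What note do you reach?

Scale degree 7 of Fb natural minor is Ebb.
A minor third (3 semitones) above Ebb lands on the letter G, giving Gbb.

Gbb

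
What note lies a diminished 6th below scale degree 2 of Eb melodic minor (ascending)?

A#

Scale degree 2 of Eb melodic minor (ascending) is F.
A diminished sixth (7 semitones) below F lands on the letter A, giving A#.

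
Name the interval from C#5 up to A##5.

augmented sixth

Counting letters C–D–E–F–G–A gives a sixth.
C#→A## = 10 semitones, 1 wider than the major sixth (9), so augmented.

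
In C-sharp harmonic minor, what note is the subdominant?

The C# harmonic minor scale runs C# D# E F# G# A B#.
Degree 4 is F#.

F#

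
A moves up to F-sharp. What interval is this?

major sixth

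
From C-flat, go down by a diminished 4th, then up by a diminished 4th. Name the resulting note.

Cb

A diminished fourth down from Cb is G (letter G, 4 semitones down).
A diminished fourth up from G is Cb (letter C, 4 semitones up).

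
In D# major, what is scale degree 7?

C##

Degree 7 takes the letter 6 steps above D, which is C.
In major, degree 7 sits 11 semitones above the tonic. D# + 11 semitones is pitch class 2, spelled on C as C##.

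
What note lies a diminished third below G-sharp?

G down a major third is Eb, so the target letter is E.
From G#, a diminished third is 2 semitones down: E##.

E##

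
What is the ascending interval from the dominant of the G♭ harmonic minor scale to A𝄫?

The dominant of Gb harmonic minor is Db.
Db up to Abb: letters D→A make it a fifth; 6 semitones makes it diminished.

diminished fifth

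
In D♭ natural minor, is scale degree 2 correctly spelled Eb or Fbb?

Eb

Each scale degree takes a distinct letter name. Degree 2 of a scale on D must use the letter E.
Eb and Fbb are enharmonically the same pitch, but only Eb uses the letter E, so it is the correct spelling here.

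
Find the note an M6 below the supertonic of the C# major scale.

The supertonic of C# major is D#.
A major sixth (9 semitones) below D# lands on the letter F, giving F#.

F#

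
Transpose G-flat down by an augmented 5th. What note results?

Cbb

A fifth below G lands on the letter C.
An augmented fifth spans 8 semitones, so Gb moves to pitch class 10. On the letter C that is Cbb.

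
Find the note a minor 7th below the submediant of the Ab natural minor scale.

Gb

The submediant of Ab natural minor is Fb.
A minor seventh (10 semitones) below Fb lands on the letter G, giving Gb.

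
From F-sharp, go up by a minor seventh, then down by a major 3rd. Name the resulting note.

C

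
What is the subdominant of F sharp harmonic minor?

B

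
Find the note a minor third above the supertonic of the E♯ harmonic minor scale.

A#

The supertonic of E# harmonic minor is F##.
A minor third (3 semitones) above F## lands on the letter A, giving A#.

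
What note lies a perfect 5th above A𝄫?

A fifth above A lands on the letter E.
A perfect fifth spans 7 semitones, so Abb moves to pitch class 2. On the letter E that is Ebb.

Ebb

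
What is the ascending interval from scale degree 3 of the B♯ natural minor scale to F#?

minor third

Scale degree 3 of B# natural minor is D#.
D# up to F#: letters D→F make it a third; 3 semitones makes it minor.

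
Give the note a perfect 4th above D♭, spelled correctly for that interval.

A fourth above D lands on the letter G.
A perfect fourth spans 5 semitones, so Db moves to pitch class 6. On the letter G that is Gb.

Gb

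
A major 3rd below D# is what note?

B

A third below D lands on the letter B.
A major third spans 4 semitones, so D# moves to pitch class 11. On the letter B that is B.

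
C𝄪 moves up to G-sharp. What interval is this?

Counting letters C–D–E–F–G gives a fifth.
C##→G# = 6 semitones, 1 narrower than the perfect fifth (7), so diminished.

diminished fifth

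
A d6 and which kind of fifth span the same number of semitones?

perfect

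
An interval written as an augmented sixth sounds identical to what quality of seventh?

An augmented sixth spans 10 semitones.
A seventh spanning 10 semitones is minor (the major seventh is 11).

minor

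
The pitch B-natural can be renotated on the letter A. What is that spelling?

A##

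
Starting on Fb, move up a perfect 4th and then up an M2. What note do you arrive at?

A perfect fourth up from Fb is Bbb (letter B, 5 semitones up).
A major second up from Bbb is Cb (letter C, 2 semitones up).

Cb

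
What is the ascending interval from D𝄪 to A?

doubly diminished fifth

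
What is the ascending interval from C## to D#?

minor second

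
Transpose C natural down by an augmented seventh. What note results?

Dbb

C down a major seventh is Db, so the target letter is D.
From C, an augmented seventh is 12 semitones down: Dbb.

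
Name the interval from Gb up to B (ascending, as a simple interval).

augmented third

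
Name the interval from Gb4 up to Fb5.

minor seventh

The letter names run G→F, a span of 6 letter steps, so the interval is some kind of seventh.
Gb to Fb is 10 semitones. A major seventh is 11, so 10 makes it minor.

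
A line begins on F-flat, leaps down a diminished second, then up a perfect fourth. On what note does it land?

A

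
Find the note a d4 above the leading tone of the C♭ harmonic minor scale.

The leading tone of Cb harmonic minor is Bb.
A diminished fourth (4 semitones) above Bb lands on the letter E, giving Ebb.

Ebb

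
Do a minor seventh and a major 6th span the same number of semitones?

A minor seventh spans 10 semitones; a major sixth spans 9.
The spans differ, so they are not enharmonic equivalents.

No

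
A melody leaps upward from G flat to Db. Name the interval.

perfect fifth

The letter names run G→D, a span of 4 letter steps, so the interval is some kind of fifth.
Gb to Db is 7 semitones. A perfect fifth is 7, so 7 makes it perfect.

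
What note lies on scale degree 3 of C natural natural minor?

Eb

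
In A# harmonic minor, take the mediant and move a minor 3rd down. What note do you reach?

The mediant of A# harmonic minor is C#.
A minor third (3 semitones) below C# lands on the letter A, giving A#.

A#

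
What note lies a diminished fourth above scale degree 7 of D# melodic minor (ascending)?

Scale degree 7 of D# melodic minor (ascending) is C##.
A diminished fourth (4 semitones) above C## lands on the letter F, giving F#.

F#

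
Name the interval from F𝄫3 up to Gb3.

augmented second

The letter names run F→G, a span of 1 letter step, so the interval is some kind of second.
Fbb to Gb is 3 semitones. A major second is 2, so 3 makes it augmented.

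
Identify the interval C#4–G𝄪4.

augmented fifth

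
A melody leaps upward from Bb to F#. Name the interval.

augmented fifth

The letter names run B→F, a span of 4 letter steps, so the interval is some kind of fifth.
Bb to F# is 8 semitones. A perfect fifth is 7, so 8 makes it augmented.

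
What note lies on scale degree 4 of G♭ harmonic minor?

Cb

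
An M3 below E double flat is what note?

A third below E lands on the letter C.
A major third spans 4 semitones, so Ebb moves to pitch class 10. On the letter C that is Cbb.

Cbb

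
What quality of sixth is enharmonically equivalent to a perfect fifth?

diminished

A perfect fifth spans 7 semitones.
A sixth spanning 7 semitones is diminished (the major sixth is 9).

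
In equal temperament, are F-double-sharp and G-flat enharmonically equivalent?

No

F## is pitch class 7; Gb is pitch class 6.
The pitch classes differ (7 vs. 6), so they are not enharmonic equivalents.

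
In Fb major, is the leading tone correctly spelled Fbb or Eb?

Eb

Each scale degree takes a distinct letter name. Degree 7 of a scale on F must use the letter E.
Eb and Fbb are enharmonically the same pitch, but only Eb uses the letter E, so it is the correct spelling here.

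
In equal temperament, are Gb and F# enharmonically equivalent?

Yes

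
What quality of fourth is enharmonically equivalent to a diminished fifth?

augmented

A diminished fifth spans 6 semitones.
A fourth spanning 6 semitones is augmented (the perfect fourth is 5).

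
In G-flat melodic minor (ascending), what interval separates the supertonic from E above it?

The supertonic of Gb melodic minor (ascending) is Ab.
Ab up to E: letters A→E make it a fifth; 8 semitones makes it augmented.

augmented fifth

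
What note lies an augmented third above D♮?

D up a major third is F#, so the target letter is F.
From D, an augmented third is 5 semitones up: F##.

F##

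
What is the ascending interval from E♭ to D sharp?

augmented seventh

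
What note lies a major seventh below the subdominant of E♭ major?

Bbb

The subdominant of Eb major is Ab.
A major seventh (11 semitones) below Ab lands on the letter B, giving Bbb.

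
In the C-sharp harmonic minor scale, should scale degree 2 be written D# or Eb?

Each scale degree takes a distinct letter name. Degree 2 of a scale on C must use the letter D.
D# and Eb are enharmonically the same pitch, but only D# uses the letter D, so it is the correct spelling here.

D#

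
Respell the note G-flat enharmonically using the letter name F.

F#

Plain F sits 1 semitone below Gb, so on the letter F the same pitch needs a sharp: F#.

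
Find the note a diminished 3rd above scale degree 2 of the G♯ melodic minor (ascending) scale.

C

Scale degree 2 of G# melodic minor (ascending) is A#.
A diminished third (2 semitones) above A# lands on the letter C, giving C.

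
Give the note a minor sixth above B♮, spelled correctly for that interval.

A sixth above B lands on the letter G.
A minor sixth spans 8 semitones, so B moves to pitch class 7. On the letter G that is G.

G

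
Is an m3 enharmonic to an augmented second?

Yes

A minor third spans 3 semitones; an augmented second spans 3.
They are enharmonically equivalent.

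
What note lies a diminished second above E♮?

Fb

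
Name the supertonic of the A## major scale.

B##

Degree 2 takes the letter 1 step above A, which is B.
In major, degree 2 sits 2 semitones above the tonic. A## + 2 semitones is pitch class 1, spelled on B as B##.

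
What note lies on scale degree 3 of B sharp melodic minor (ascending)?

D#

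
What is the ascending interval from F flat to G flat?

major second

The letter names run F→G, a span of 1 letter step, so the interval is some kind of second.
Fb to Gb is 2 semitones. A major second is 2, so 2 makes it major.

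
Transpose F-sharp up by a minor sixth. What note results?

F up a major sixth is D, so the target letter is D.
From F#, a minor sixth is 8 semitones up: D.

D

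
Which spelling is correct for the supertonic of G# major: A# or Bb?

Each scale degree takes a distinct letter name. Degree 2 of a scale on G must use the letter A.
A# and Bb are enharmonically the same pitch, but only A# uses the letter A, so it is the correct spelling here.

A#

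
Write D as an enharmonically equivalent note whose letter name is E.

Ebb

Plain E sits 2 semitones above D, so on the letter E the same pitch needs a double flat: Ebb.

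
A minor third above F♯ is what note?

A third above F lands on the letter A.
A minor third spans 3 semitones, so F# moves to pitch class 9. On the letter A that is A.

A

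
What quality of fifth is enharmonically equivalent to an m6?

A minor sixth spans 8 semitones.
A fifth spanning 8 semitones is augmented (the perfect fifth is 7).

augmented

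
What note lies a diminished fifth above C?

Gb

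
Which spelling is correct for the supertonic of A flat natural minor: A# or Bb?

Bb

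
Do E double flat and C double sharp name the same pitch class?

Ebb is pitch class 2; C## is pitch class 2.
All spellings map to pitch class 2, so they are enharmonically equivalent.

Yes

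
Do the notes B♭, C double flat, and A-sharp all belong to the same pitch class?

Yes

Bb = pitch class 10 and Cbb = pitch class 10 and A# = pitch class 10 — the same pitch class, so they are enharmonic equivalents.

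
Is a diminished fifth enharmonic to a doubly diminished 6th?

Yes

A diminished fifth spans 6 semitones; a doubly diminished sixth spans 6.
They are enharmonically equivalent.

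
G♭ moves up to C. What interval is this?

augmented fourth

Counting letters G–A–B–C gives a fourth.
Gb→C = 6 semitones, 1 wider than the perfect fourth (5), so augmented.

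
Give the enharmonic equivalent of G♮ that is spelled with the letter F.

F##

Plain F sits 2 semitones below G, so on the letter F the same pitch needs a double sharp: F##.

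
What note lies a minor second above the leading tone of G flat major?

Gb

The leading tone of Gb major is F.
A minor second (1 semitone) above F lands on the letter G, giving Gb.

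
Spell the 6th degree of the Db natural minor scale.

Bbb

The Db natural minor scale runs Db Eb Fb Gb Ab Bbb Cb.
Degree 6 is Bbb.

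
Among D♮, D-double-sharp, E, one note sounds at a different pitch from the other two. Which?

In 12-tone equal temperament, enharmonic equivalents share a pitch class. D is pitch class 2; D## is pitch class 4; E is pitch class 4.
D## and E share pitch class 4, while D is pitch class 2.

D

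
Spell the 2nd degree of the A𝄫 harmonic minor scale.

The Abb harmonic minor scale runs Abb Bbb Cbb Dbb Ebb Fbb Gb.
Degree 2 is Bbb.

Bbb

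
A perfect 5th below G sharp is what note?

G down a perfect fifth is C, so the target letter is C.
From G#, a perfect fifth is 7 semitones down: C#.

C#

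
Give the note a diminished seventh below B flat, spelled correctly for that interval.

C#

B down a major seventh is C, so the target letter is C.
From Bb, a diminished seventh is 9 semitones down: C#.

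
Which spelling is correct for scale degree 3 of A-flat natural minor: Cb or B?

Cb

Each scale degree takes a distinct letter name. Degree 3 of a scale on A must use the letter C.
Cb and B are enharmonically the same pitch, but only Cb uses the letter C, so it is the correct spelling here.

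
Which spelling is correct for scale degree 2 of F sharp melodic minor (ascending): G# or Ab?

G#

Each scale degree takes a distinct letter name. Degree 2 of a scale on F must use the letter G.
G# and Ab are enharmonically the same pitch, but only G# uses the letter G, so it is the correct spelling here.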